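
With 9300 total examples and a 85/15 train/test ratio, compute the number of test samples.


Train samples = 9300 * 85% = 7905
Test samples = 9300 - 7905
= 1395

1395


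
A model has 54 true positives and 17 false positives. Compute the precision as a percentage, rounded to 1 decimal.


Precision = TP / (TP + FP) * 100
= 54 / (54 + 17)
= 54 / 71
= 0.7606
= 76.1%

76.1


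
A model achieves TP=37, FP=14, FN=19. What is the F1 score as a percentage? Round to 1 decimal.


Precision = TP / (TP + FP) = 37 / 51 = 0.7255
Recall = TP / (TP + FN) = 37 / 56 = 0.6607
F1 = 2 * P * R / (P + R)
= 2 * 0.7255 * 0.6607 / (0.7255 + 0.6607)
= 0.9587 / 1.3862
= 0.6916
As percentage: 69.2%

69.2


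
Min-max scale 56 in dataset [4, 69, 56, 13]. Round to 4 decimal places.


Min = 4, Max = 69
Range = 69 - 4 = 65
Scaled = (x - min) / (max - min)
= (56 - 4) / 65
= 52 / 65
= 0.8000

0.8000


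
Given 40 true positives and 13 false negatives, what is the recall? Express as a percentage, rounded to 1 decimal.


Recall = TP / (TP + FN) * 100
= 40 / (40 + 13)
= 40 / 53
= 0.7547
= 75.5%

75.5


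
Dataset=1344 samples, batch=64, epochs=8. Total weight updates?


Iterations per epoch = 1344 / 64 = 21
Total updates = iterations_per_epoch * epochs
= 21 * 8
= 168

168


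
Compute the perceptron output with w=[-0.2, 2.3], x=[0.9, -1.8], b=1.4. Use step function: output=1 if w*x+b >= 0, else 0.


z = w . x + b
= -0.2*0.9 + 2.3*-1.8 + 1.4
= -0.18 + -4.14 + 1.4
= -4.32 + 1.4
= -2.92
Since z = -2.92 < 0, output = 0

0


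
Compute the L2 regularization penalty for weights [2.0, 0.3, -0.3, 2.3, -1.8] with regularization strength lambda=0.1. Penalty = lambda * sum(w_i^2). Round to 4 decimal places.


Squaring each weight:
2.0^2 = 4.0
0.3^2 = 0.09
(-0.3)^2 = 0.09
2.3^2 = 5.29
(-1.8)^2 = 3.24
Sum of squares = 12.71
Penalty = 0.1 * 12.71 = 1.2710

1.2710


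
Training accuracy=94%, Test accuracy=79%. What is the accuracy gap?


Gap = train_accuracy - test_accuracy
= 94 - 79
= 15%
This gap suggests the model is overfitting.

15


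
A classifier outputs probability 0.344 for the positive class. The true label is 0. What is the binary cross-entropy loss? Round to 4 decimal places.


For y=0: Loss = -log(1-p)
= -log(1 - 0.344)
= -log(0.656)
= -(-0.4216)
= 0.4216

0.4216


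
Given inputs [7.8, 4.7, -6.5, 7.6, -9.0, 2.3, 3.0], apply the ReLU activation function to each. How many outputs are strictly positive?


ReLU(x) = max(0, x) for each element:
ReLU(7.8) = 7.8
ReLU(4.7) = 4.7
ReLU(-6.5) = 0
ReLU(7.6) = 7.6
ReLU(-9.0) = 0
ReLU(2.3) = 2.3
ReLU(3.0) = 3.0
Active neurons (>0): 5

5


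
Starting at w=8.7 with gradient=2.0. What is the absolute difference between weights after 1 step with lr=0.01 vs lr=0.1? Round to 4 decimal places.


With lr=0.01: w_new = 8.7 - 0.01 * 2.0 = 8.68
With lr=0.1: w_new = 8.7 - 0.1 * 2.0 = 8.5
Absolute difference = |8.68 - 8.5|
= 0.1800

0.1800


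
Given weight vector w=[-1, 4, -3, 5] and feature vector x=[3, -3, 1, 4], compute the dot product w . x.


Element-wise products:
-1 * 3 = -3
4 * -3 = -12
-3 * 1 = -3
5 * 4 = 20
Sum = -3 + -12 + -3 + 20
= 2

2


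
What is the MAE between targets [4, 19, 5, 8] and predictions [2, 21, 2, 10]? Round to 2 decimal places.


Absolute errors: [2, 2, 3, 2]
Sum of absolute errors = 9
MAE = 9 / 4 = 2.25

2.25


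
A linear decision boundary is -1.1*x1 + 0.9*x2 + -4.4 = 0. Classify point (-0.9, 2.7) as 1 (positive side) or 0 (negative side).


Compute -1.1 * -0.9 + 0.9 * 2.7 + -4.4
= 0.99 + 2.43 + -4.4
= -0.98
Since -0.98 < 0, the point is on the negative side.

0


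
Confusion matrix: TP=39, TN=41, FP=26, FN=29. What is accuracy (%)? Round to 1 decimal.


Accuracy = (TP + TN) / (TP + TN + FP + FN) * 100
= (39 + 41) / (39 + 41 + 26 + 29)
= 80 / 135
= 0.5926
= 59.3%

59.3


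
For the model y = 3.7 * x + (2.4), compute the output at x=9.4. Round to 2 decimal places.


y = 3.7 * 9.4 + (2.4)
= 34.78 + (2.4)
= 37.18

37.18


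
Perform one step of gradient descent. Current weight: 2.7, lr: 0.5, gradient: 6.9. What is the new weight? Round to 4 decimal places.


w_new = w_old - lr * gradient
= 2.7 - 0.5 * 6.9
= 2.7 - (3.45)
= -0.7500

-0.7500


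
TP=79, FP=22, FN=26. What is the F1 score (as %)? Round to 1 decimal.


Precision = TP / (TP + FP) = 79 / 101 = 0.7822
Recall = TP / (TP + FN) = 79 / 105 = 0.7524
F1 = 2 * P * R / (P + R)
= 2 * 0.7822 * 0.7524 / (0.7822 + 0.7524)
= 1.177 / 1.5346
= 0.767
As percentage: 76.7%

76.7


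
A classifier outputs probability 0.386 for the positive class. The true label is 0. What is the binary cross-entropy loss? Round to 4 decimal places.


For y=0: Loss = -log(1-p)
= -log(1 - 0.386)
= -log(0.614)
= -(-0.4878)
= 0.4878

0.4878


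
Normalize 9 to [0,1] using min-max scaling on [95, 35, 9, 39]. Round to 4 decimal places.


Min = 9, Max = 95
Range = 95 - 9 = 86
Scaled = (x - min) / (max - min)
= (9 - 9) / 86
= 0 / 86
= 0.0000

0.0000


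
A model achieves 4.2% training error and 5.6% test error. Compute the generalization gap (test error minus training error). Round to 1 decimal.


Generalization gap = test_error - train_error
= 5.6 - 4.2
= 1.4%
A small gap suggests good generalization.

1.4


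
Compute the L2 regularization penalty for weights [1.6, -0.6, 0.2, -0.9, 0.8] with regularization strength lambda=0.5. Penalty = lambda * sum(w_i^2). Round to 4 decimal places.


Squaring each weight:
1.6^2 = 2.56
(-0.6)^2 = 0.36
0.2^2 = 0.04
(-0.9)^2 = 0.81
0.8^2 = 0.64
Sum of squares = 4.41
Penalty = 0.5 * 4.41 = 2.2050

2.2050


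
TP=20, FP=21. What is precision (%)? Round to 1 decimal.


Precision = TP / (TP + FP) * 100
= 20 / (20 + 21)
= 20 / 41
= 0.4878
= 48.8%

48.8


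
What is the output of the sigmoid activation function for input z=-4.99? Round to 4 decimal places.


sigmoid(z) = 1 / (1 + exp(-z))
exp(-(-4.99)) = exp(4.99) = 146.9364
1 + 146.9364 = 147.9364
1 / 147.9364 = 0.0068

0.0068


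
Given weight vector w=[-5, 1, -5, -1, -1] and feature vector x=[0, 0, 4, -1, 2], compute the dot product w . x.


Element-wise products:
-5 * 0 = 0
1 * 0 = 0
-5 * 4 = -20
-1 * -1 = 1
-1 * 2 = -2
Sum = 0 + 0 + -20 + 1 + -2
= -21

-21


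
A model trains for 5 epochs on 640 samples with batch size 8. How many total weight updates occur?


Iterations per epoch = 640 / 8 = 80
Total updates = iterations_per_epoch * epochs
= 80 * 5
= 400

400


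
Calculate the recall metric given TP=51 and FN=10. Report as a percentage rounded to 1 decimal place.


Recall = TP / (TP + FN) * 100
= 51 / (51 + 10)
= 51 / 61
= 0.8361
= 83.6%

83.6


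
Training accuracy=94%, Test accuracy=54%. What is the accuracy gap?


Gap = train_accuracy - test_accuracy
= 94 - 54
= 40%
This large gap strongly indicates overfitting.

40


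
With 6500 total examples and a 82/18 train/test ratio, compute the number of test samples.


Train samples = 6500 * 82% = 5330
Test samples = 6500 - 5330
= 1170

1170


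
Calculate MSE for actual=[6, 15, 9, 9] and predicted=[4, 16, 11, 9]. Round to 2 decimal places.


Differences: [2, -1, -2, 0]
Squared errors: [4, 1, 4, 0]
Sum of squared errors = 9
MSE = 9 / 4 = 2.25

2.25


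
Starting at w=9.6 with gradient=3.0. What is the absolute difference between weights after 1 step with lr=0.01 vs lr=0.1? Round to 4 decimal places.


With lr=0.01: w_new = 9.6 - 0.01 * 3.0 = 9.57
With lr=0.1: w_new = 9.6 - 0.1 * 3.0 = 9.3
Absolute difference = |9.57 - 9.3|
= 0.2700

0.2700


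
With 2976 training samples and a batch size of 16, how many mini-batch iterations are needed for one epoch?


Iterations per epoch = dataset_size / batch_size
= 2976 / 16
= 186

186


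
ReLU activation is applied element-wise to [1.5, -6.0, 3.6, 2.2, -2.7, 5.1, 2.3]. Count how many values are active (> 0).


ReLU(x) = max(0, x) for each element:
ReLU(1.5) = 1.5
ReLU(-6.0) = 0
ReLU(3.6) = 3.6
ReLU(2.2) = 2.2
ReLU(-2.7) = 0
ReLU(5.1) = 5.1
ReLU(2.3) = 2.3
Active neurons (>0): 5

5


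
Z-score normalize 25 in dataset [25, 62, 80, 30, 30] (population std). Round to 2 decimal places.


Mean = (25 + 62 + 80 + 30 + 30) / 5 = 45.4
Variance = sum((x_i - mean)^2) / n = 472.64
Std = sqrt(472.64) = 21.7403
Z = (x - mean) / std
= (25 - 45.4) / 21.7403
= -20.4 / 21.7403
= -0.94

-0.94


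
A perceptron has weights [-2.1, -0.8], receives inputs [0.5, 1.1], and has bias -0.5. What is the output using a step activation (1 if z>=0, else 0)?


z = w . x + b
= -2.1*0.5 + -0.8*1.1 + -0.5
= -1.05 + -0.88 + -0.5
= -1.93 + -0.5
= -2.43
Since z = -2.43 < 0, output = 0

0


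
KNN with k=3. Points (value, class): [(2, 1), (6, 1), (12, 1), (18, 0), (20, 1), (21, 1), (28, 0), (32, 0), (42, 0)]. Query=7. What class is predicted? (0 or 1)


Distances from query 7:
Point 6 (class 1): distance = 1
Point 2 (class 1): distance = 5
Point 12 (class 1): distance = 5
K=3 nearest neighbors: classes = [1, 1, 1]
Votes for class 1: 3 / 3
Majority vote => class 1

1


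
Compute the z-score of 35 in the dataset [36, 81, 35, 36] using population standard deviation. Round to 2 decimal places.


Mean = (36 + 81 + 35 + 36) / 4 = 47.0
Variance = sum((x_i - mean)^2) / n = 385.5
Std = sqrt(385.5) = 19.6342
Z = (x - mean) / std
= (35 - 47.0) / 19.6342
= -12.0 / 19.6342
= -0.61

-0.61


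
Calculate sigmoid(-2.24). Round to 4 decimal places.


sigmoid(z) = 1 / (1 + exp(-z))
exp(-(-2.24)) = exp(2.24) = 9.3933
1 + 9.3933 = 10.3933
1 / 10.3933 = 0.0962

0.0962


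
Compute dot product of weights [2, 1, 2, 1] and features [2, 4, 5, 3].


Element-wise products:
2 * 2 = 4
1 * 4 = 4
2 * 5 = 10
1 * 3 = 3
Sum = 4 + 4 + 10 + 3
= 21

21


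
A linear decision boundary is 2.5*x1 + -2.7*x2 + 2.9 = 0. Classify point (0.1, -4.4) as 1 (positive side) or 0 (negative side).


Compute 2.5 * 0.1 + -2.7 * -4.4 + 2.9
= 0.25 + 11.88 + 2.9
= 15.03
Since 15.03 >= 0, the point is on the positive side.

1


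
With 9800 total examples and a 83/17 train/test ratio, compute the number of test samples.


Train samples = 9800 * 83% = 8134
Test samples = 9800 - 8134
= 1666

1666


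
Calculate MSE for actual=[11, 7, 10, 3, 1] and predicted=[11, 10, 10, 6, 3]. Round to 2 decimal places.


Differences: [0, -3, 0, -3, -2]
Squared errors: [0, 9, 0, 9, 4]
Sum of squared errors = 22
MSE = 22 / 5 = 4.40

4.40


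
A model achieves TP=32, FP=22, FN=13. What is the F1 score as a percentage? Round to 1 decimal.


Precision = TP / (TP + FP) = 32 / 54 = 0.5926
Recall = TP / (TP + FN) = 32 / 45 = 0.7111
F1 = 2 * P * R / (P + R)
= 2 * 0.5926 * 0.7111 / (0.5926 + 0.7111)
= 0.8428 / 1.3037
= 0.6465
As percentage: 64.6%

64.6


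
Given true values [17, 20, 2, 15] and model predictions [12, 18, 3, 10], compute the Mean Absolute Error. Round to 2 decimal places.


Absolute errors: [5, 2, 1, 5]
Sum of absolute errors = 13
MAE = 13 / 4 = 3.25

3.25


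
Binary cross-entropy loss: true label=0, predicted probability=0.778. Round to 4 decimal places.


For y=0: Loss = -log(1-p)
= -log(1 - 0.778)
= -log(0.222)
= -(-1.5051)
= 1.5051

1.5051


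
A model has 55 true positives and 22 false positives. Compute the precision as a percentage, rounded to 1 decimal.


Precision = TP / (TP + FP) * 100
= 55 / (55 + 22)
= 55 / 77
= 0.7143
= 71.4%

71.4


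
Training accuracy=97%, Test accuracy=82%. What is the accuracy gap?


Gap = train_accuracy - test_accuracy
= 97 - 82
= 15%
This gap suggests the model is overfitting.

15


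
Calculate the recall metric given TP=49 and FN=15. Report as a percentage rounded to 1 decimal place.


Recall = TP / (TP + FN) * 100
= 49 / (49 + 15)
= 49 / 64
= 0.7656
= 76.6%

76.6


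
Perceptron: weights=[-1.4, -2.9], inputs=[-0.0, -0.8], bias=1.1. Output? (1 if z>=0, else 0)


z = w . x + b
= -1.4*-0.0 + -2.9*-0.8 + 1.1
= 0.0 + 2.32 + 1.1
= 2.32 + 1.1
= 3.42
Since z = 3.42 >= 0, output = 1

1


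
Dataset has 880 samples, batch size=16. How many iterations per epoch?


Iterations per epoch = dataset_size / batch_size
= 880 / 16
= 55

55


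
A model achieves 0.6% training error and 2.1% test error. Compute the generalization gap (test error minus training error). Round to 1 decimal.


Generalization gap = test_error - train_error
= 2.1 - 0.6
= 1.5%
A small gap suggests good generalization.

1.5


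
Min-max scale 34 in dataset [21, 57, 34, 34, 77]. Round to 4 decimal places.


Min = 21, Max = 77
Range = 77 - 21 = 56
Scaled = (x - min) / (max - min)
= (34 - 21) / 56
= 13 / 56
= 0.2321

0.2321


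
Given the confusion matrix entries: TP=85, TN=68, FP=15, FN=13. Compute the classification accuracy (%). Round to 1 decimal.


Accuracy = (TP + TN) / (TP + TN + FP + FN) * 100
= (85 + 68) / (85 + 68 + 15 + 13)
= 153 / 181
= 0.8453
= 84.5%

84.5


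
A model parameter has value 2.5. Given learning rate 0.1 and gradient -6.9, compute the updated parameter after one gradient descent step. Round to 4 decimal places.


w_new = w_old - lr * gradient
= 2.5 - 0.1 * -6.9
= 2.5 - (-0.69)
= 3.1900

3.1900


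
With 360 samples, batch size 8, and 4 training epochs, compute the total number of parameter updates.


Iterations per epoch = 360 / 8 = 45
Total updates = iterations_per_epoch * epochs
= 45 * 4
= 180

180


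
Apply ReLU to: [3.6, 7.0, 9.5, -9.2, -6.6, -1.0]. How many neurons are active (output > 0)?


ReLU(x) = max(0, x) for each element:
ReLU(3.6) = 3.6
ReLU(7.0) = 7.0
ReLU(9.5) = 9.5
ReLU(-9.2) = 0
ReLU(-6.6) = 0
ReLU(-1.0) = 0
Active neurons (>0): 3

3


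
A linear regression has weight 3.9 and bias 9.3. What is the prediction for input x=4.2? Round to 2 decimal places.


y = 3.9 * 4.2 + (9.3)
= 16.38 + (9.3)
= 25.68

25.68


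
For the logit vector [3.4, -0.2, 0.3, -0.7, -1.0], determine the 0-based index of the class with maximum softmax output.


Softmax is a monotonic transformation, so it preserves the argmax.
We need to find the index of the maximum logit.
Index 0: 3.4
Index 1: -0.2
Index 2: 0.3
Index 3: -0.7
Index 4: -1.0
Maximum logit = 3.4 at index 0

0


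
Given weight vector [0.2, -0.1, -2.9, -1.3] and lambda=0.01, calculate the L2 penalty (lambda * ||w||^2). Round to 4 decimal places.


Squaring each weight:
0.2^2 = 0.04
(-0.1)^2 = 0.01
(-2.9)^2 = 8.41
(-1.3)^2 = 1.69
Sum of squares = 10.15
Penalty = 0.01 * 10.15 = 0.1015

0.1015


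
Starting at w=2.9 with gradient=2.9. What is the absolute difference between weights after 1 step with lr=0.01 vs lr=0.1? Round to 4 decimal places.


With lr=0.01: w_new = 2.9 - 0.01 * 2.9 = 2.871
With lr=0.1: w_new = 2.9 - 0.1 * 2.9 = 2.61
Absolute difference = |2.871 - 2.61|
= 0.2610

0.2610


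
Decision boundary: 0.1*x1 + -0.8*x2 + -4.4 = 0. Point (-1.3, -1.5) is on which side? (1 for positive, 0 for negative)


Compute 0.1 * -1.3 + -0.8 * -1.5 + -4.4
= -0.13 + 1.2 + -4.4
= -3.33
Since -3.33 < 0, the point is on the negative side.

0


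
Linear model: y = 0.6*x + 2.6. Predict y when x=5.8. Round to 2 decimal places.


y = 0.6 * 5.8 + (2.6)
= 3.48 + (2.6)
= 6.08

6.08


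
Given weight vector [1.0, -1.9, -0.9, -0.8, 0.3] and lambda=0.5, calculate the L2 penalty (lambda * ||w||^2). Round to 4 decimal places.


Squaring each weight:
1.0^2 = 1.0
(-1.9)^2 = 3.61
(-0.9)^2 = 0.81
(-0.8)^2 = 0.64
0.3^2 = 0.09
Sum of squares = 6.15
Penalty = 0.5 * 6.15 = 3.0750

3.0750


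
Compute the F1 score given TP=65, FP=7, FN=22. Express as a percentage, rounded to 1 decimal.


Precision = TP / (TP + FP) = 65 / 72 = 0.9028
Recall = TP / (TP + FN) = 65 / 87 = 0.7471
F1 = 2 * P * R / (P + R)
= 2 * 0.9028 * 0.7471 / (0.9028 + 0.7471)
= 1.349 / 1.6499
= 0.8176
As percentage: 81.8%

81.8


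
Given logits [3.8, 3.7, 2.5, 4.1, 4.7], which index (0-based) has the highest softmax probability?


Softmax is a monotonic transformation, so it preserves the argmax.
We need to find the index of the maximum logit.
Index 0: 3.8
Index 1: 3.7
Index 2: 2.5
Index 3: 4.1
Index 4: 4.7
Maximum logit = 4.7 at index 4

4


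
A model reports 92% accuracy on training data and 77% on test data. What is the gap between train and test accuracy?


Gap = train_accuracy - test_accuracy
= 92 - 77
= 15%
This gap suggests the model is overfitting.

15


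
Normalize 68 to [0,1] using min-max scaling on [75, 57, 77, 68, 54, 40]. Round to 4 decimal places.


Min = 40, Max = 77
Range = 77 - 40 = 37
Scaled = (x - min) / (max - min)
= (68 - 40) / 37
= 28 / 37
= 0.7568

0.7568


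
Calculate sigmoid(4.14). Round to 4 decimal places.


sigmoid(z) = 1 / (1 + exp(-z))
exp(-(4.14)) = exp(-4.14) = 0.0159
1 + 0.0159 = 1.0159
1 / 1.0159 = 0.9843

0.9843


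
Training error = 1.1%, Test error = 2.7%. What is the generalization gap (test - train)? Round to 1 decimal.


Generalization gap = test_error - train_error
= 2.7 - 1.1
= 1.6%
A small gap suggests good generalization.

1.6


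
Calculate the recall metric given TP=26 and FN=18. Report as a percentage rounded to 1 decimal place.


Recall = TP / (TP + FN) * 100
= 26 / (26 + 18)
= 26 / 44
= 0.5909
= 59.1%

59.1


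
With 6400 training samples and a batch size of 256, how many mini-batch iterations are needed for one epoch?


Iterations per epoch = dataset_size / batch_size
= 6400 / 256
= 25

25


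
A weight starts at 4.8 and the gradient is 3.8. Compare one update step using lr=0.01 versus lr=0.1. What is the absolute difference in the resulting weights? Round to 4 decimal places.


With lr=0.01: w_new = 4.8 - 0.01 * 3.8 = 4.762
With lr=0.1: w_new = 4.8 - 0.1 * 3.8 = 4.42
Absolute difference = |4.762 - 4.42|
= 0.3420

0.3420


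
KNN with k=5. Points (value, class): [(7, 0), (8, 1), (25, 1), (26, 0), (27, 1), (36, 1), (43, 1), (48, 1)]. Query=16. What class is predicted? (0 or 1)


Distances from query 16:
Point 8 (class 1): distance = 8
Point 7 (class 0): distance = 9
Point 25 (class 1): distance = 9
Point 26 (class 0): distance = 10
Point 27 (class 1): distance = 11
K=5 nearest neighbors: classes = [1, 0, 1, 0, 1]
Votes for class 1: 3 / 5
Majority vote => class 1

1


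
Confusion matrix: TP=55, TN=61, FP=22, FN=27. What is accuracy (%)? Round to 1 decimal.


Accuracy = (TP + TN) / (TP + TN + FP + FN) * 100
= (55 + 61) / (55 + 61 + 22 + 27)
= 116 / 165
= 0.703
= 70.3%

70.3


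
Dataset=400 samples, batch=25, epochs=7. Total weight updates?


Iterations per epoch = 400 / 25 = 16
Total updates = iterations_per_epoch * epochs
= 16 * 7
= 112

112


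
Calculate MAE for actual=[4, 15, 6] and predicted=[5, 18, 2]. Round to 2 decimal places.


Absolute errors: [1, 3, 4]
Sum of absolute errors = 8
MAE = 8 / 3 = 2.67

2.67


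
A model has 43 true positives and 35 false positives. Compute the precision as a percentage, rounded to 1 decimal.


Precision = TP / (TP + FP) * 100
= 43 / (43 + 35)
= 43 / 78
= 0.5513
= 55.1%

55.1


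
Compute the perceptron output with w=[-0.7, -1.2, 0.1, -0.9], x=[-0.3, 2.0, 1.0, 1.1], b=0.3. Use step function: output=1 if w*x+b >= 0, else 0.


z = w . x + b
= -0.7*-0.3 + -1.2*2.0 + 0.1*1.0 + -0.9*1.1 + 0.3
= 0.21 + -2.4 + 0.1 + -0.99 + 0.3
= -3.08 + 0.3
= -2.78
Since z = -2.78 < 0, output = 0

0


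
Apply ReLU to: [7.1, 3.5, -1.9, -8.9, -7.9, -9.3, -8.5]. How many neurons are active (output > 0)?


ReLU(x) = max(0, x) for each element:
ReLU(7.1) = 7.1
ReLU(3.5) = 3.5
ReLU(-1.9) = 0
ReLU(-8.9) = 0
ReLU(-7.9) = 0
ReLU(-9.3) = 0
ReLU(-8.5) = 0
Active neurons (>0): 2

2


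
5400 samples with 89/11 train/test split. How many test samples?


Train samples = 5400 * 89% = 4806
Test samples = 5400 - 4806
= 594

594


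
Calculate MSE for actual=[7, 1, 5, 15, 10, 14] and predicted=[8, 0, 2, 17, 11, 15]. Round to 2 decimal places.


Differences: [-1, 1, 3, -2, -1, -1]
Squared errors: [1, 1, 9, 4, 1, 1]
Sum of squared errors = 17
MSE = 17 / 6 = 2.83

2.83


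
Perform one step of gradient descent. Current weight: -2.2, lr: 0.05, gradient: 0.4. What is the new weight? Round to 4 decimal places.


w_new = w_old - lr * gradient
= -2.2 - 0.05 * 0.4
= -2.2 - (0.02)
= -2.2200

-2.2200


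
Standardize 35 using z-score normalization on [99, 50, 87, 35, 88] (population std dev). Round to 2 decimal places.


Mean = (99 + 50 + 87 + 35 + 88) / 5 = 71.8
Variance = sum((x_i - mean)^2) / n = 612.56
Std = sqrt(612.56) = 24.7499
Z = (x - mean) / std
= (35 - 71.8) / 24.7499
= -36.8 / 24.7499
= -1.49

-1.49


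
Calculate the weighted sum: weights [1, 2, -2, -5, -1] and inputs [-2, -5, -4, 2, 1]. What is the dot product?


Element-wise products:
1 * -2 = -2
2 * -5 = -10
-2 * -4 = 8
-5 * 2 = -10
-1 * 1 = -1
Sum = -2 + -10 + 8 + -10 + -1
= -15

-15


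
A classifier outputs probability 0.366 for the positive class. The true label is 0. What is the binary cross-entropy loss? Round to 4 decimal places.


For y=0: Loss = -log(1-p)
= -log(1 - 0.366)
= -log(0.634)
= -(-0.4557)
= 0.4557

0.4557


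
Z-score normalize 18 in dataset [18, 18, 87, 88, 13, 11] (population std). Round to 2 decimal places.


Mean = (18 + 18 + 87 + 88 + 13 + 11) / 6 = 39.1667
Variance = sum((x_i - mean)^2) / n = 1174.4722
Std = sqrt(1174.4722) = 34.2706
Z = (x - mean) / std
= (18 - 39.1667) / 34.2706
= -21.1667 / 34.2706
= -0.62

-0.62


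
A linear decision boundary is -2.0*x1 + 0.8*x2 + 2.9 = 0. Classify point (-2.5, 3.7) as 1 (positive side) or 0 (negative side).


Compute -2.0 * -2.5 + 0.8 * 3.7 + 2.9
= 5.0 + 2.96 + 2.9
= 10.86
Since 10.86 >= 0, the point is on the positive side.

1


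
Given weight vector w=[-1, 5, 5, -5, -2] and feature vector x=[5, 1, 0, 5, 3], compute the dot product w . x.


Element-wise products:
-1 * 5 = -5
5 * 1 = 5
5 * 0 = 0
-5 * 5 = -25
-2 * 3 = -6
Sum = -5 + 5 + 0 + -25 + -6
= -31

-31


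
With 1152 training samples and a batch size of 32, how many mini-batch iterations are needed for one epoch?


Iterations per epoch = dataset_size / batch_size
= 1152 / 32
= 36

36


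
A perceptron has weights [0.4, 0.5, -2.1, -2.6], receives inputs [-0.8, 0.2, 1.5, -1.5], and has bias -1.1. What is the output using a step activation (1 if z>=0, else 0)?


z = w . x + b
= 0.4*-0.8 + 0.5*0.2 + -2.1*1.5 + -2.6*-1.5 + -1.1
= -0.32 + 0.1 + -3.15 + 3.9 + -1.1
= 0.53 + -1.1
= -0.57
Since z = -0.57 < 0, output = 0

0


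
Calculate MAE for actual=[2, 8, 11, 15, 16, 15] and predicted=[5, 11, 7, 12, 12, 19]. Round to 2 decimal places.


Absolute errors: [3, 3, 4, 3, 4, 4]
Sum of absolute errors = 21
MAE = 21 / 6 = 3.50

3.50


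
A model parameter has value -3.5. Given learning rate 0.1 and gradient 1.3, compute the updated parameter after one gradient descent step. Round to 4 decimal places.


w_new = w_old - lr * gradient
= -3.5 - 0.1 * 1.3
= -3.5 - (0.13)
= -3.6300

-3.6300


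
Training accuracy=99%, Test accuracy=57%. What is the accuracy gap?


Gap = train_accuracy - test_accuracy
= 99 - 57
= 42%
This large gap strongly indicates overfitting.

42


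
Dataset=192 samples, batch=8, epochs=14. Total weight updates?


Iterations per epoch = 192 / 8 = 24
Total updates = iterations_per_epoch * epochs
= 24 * 14
= 336

336


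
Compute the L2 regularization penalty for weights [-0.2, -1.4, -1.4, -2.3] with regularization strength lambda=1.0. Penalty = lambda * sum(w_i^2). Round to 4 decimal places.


Squaring each weight:
(-0.2)^2 = 0.04
(-1.4)^2 = 1.96
(-1.4)^2 = 1.96
(-2.3)^2 = 5.29
Sum of squares = 9.25
Penalty = 1.0 * 9.25 = 9.2500

9.2500


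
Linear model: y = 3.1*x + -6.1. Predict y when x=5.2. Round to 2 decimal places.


y = 3.1 * 5.2 + (-6.1)
= 16.12 + (-6.1)
= 10.02

10.02


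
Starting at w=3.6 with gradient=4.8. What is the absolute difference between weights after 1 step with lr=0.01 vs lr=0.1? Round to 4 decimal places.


With lr=0.01: w_new = 3.6 - 0.01 * 4.8 = 3.552
With lr=0.1: w_new = 3.6 - 0.1 * 4.8 = 3.12
Absolute difference = |3.552 - 3.12|
= 0.4320

0.4320


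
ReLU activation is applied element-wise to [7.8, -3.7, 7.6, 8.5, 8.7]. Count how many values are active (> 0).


ReLU(x) = max(0, x) for each element:
ReLU(7.8) = 7.8
ReLU(-3.7) = 0
ReLU(7.6) = 7.6
ReLU(8.5) = 8.5
ReLU(8.7) = 8.7
Active neurons (>0): 4

4


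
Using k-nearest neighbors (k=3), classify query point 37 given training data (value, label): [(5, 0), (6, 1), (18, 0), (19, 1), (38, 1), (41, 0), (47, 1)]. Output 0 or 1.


Distances from query 37:
Point 38 (class 1): distance = 1
Point 41 (class 0): distance = 4
Point 47 (class 1): distance = 10
K=3 nearest neighbors: classes = [1, 0, 1]
Votes for class 1: 2 / 3
Majority vote => class 1

1


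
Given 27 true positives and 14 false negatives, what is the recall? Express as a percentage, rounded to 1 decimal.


Recall = TP / (TP + FN) * 100
= 27 / (27 + 14)
= 27 / 41
= 0.6585
= 65.9%

65.9


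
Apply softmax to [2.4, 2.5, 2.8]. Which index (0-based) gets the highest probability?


Softmax is a monotonic transformation, so it preserves the argmax.
We need to find the index of the maximum logit.
Index 0: 2.4
Index 1: 2.5
Index 2: 2.8
Maximum logit = 2.8 at index 2

2


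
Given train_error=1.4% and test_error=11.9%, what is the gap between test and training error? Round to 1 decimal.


Generalization gap = test_error - train_error
= 11.9 - 1.4
= 10.5%
A large gap suggests overfitting.

10.5


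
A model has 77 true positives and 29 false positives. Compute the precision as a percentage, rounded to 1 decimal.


Precision = TP / (TP + FP) * 100
= 77 / (77 + 29)
= 77 / 106
= 0.7264
= 72.6%

72.6


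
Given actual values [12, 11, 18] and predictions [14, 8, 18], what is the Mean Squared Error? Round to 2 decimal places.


Differences: [-2, 3, 0]
Squared errors: [4, 9, 0]
Sum of squared errors = 13
MSE = 13 / 3 = 4.33

4.33


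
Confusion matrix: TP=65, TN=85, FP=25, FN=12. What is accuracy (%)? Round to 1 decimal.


Accuracy = (TP + TN) / (TP + TN + FP + FN) * 100
= (65 + 85) / (65 + 85 + 25 + 12)
= 150 / 187
= 0.8021
= 80.2%

80.2


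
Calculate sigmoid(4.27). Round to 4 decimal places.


sigmoid(z) = 1 / (1 + exp(-z))
exp(-(4.27)) = exp(-4.27) = 0.014
1 + 0.014 = 1.014
1 / 1.014 = 0.9862

0.9862


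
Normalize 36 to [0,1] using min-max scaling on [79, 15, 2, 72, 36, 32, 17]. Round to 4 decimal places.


Min = 2, Max = 79
Range = 79 - 2 = 77
Scaled = (x - min) / (max - min)
= (36 - 2) / 77
= 34 / 77
= 0.4416

0.4416


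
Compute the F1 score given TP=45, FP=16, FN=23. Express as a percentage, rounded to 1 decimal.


Precision = TP / (TP + FP) = 45 / 61 = 0.7377
Recall = TP / (TP + FN) = 45 / 68 = 0.6618
F1 = 2 * P * R / (P + R)
= 2 * 0.7377 * 0.6618 / (0.7377 + 0.6618)
= 0.9764 / 1.3995
= 0.6977
As percentage: 69.8%

69.8


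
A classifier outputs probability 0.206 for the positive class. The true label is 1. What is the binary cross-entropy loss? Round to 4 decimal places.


For y=1: Loss = -log(p)
= -log(0.206)
= -(-1.5799)
= 1.5799

1.5799


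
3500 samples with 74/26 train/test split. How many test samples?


Train samples = 3500 * 74% = 2590
Test samples = 3500 - 2590
= 910

910


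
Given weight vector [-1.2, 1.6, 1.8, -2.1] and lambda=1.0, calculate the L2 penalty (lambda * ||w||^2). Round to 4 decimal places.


Squaring each weight:
(-1.2)^2 = 1.44
1.6^2 = 2.56
1.8^2 = 3.24
(-2.1)^2 = 4.41
Sum of squares = 11.65
Penalty = 1.0 * 11.65 = 11.6500

11.6500


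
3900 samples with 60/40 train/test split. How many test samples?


Train samples = 3900 * 60% = 2340
Test samples = 3900 - 2340
= 1560

1560


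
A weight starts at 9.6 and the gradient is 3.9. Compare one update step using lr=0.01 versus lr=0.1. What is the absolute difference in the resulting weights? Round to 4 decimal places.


With lr=0.01: w_new = 9.6 - 0.01 * 3.9 = 9.561
With lr=0.1: w_new = 9.6 - 0.1 * 3.9 = 9.21
Absolute difference = |9.561 - 9.21|
= 0.3510

0.3510


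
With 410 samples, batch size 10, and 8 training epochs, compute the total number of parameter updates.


Iterations per epoch = 410 / 10 = 41
Total updates = iterations_per_epoch * epochs
= 41 * 8
= 328

328


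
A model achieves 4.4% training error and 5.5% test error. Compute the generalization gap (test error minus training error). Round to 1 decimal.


Generalization gap = test_error - train_error
= 5.5 - 4.4
= 1.1%
A small gap suggests good generalization.

1.1


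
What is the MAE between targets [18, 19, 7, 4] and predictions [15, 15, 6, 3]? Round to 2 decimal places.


Absolute errors: [3, 4, 1, 1]
Sum of absolute errors = 9
MAE = 9 / 4 = 2.25

2.25


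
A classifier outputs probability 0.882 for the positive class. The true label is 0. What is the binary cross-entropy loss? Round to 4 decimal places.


For y=0: Loss = -log(1-p)
= -log(1 - 0.882)
= -log(0.118)
= -(-2.1371)
= 2.1371

2.1371


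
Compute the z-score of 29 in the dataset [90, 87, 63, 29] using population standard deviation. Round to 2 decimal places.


Mean = (90 + 87 + 63 + 29) / 4 = 67.25
Variance = sum((x_i - mean)^2) / n = 597.1875
Std = sqrt(597.1875) = 24.4374
Z = (x - mean) / std
= (29 - 67.25) / 24.4374
= -38.25 / 24.4374
= -1.57

-1.57


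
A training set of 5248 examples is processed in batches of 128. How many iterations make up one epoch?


Iterations per epoch = dataset_size / batch_size
= 5248 / 128
= 41

41


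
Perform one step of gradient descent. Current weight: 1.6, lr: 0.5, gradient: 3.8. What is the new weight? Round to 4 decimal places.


w_new = w_old - lr * gradient
= 1.6 - 0.5 * 3.8
= 1.6 - (1.9)
= -0.3000

-0.3000


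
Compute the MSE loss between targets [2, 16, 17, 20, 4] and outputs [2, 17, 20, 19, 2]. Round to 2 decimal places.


Differences: [0, -1, -3, 1, 2]
Squared errors: [0, 1, 9, 1, 4]
Sum of squared errors = 15
MSE = 15 / 5 = 3.00

3.00


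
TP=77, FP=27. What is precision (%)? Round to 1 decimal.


Precision = TP / (TP + FP) * 100
= 77 / (77 + 27)
= 77 / 104
= 0.7404
= 74.0%

74.0


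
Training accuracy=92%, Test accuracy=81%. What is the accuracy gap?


Gap = train_accuracy - test_accuracy
= 92 - 81
= 11%
This gap suggests the model is overfitting.

11


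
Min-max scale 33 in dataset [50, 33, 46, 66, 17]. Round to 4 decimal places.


Min = 17, Max = 66
Range = 66 - 17 = 49
Scaled = (x - min) / (max - min)
= (33 - 17) / 49
= 16 / 49
= 0.3265

0.3265


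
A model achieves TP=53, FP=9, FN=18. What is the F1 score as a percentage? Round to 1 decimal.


Precision = TP / (TP + FP) = 53 / 62 = 0.8548
Recall = TP / (TP + FN) = 53 / 71 = 0.7465
F1 = 2 * P * R / (P + R)
= 2 * 0.8548 * 0.7465 / (0.8548 + 0.7465)
= 1.2762 / 1.6013
= 0.797
As percentage: 79.7%

79.7


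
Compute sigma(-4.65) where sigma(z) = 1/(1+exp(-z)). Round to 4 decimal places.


sigmoid(z) = 1 / (1 + exp(-z))
exp(-(-4.65)) = exp(4.65) = 104.585
1 + 104.585 = 105.585
1 / 105.585 = 0.0095

0.0095


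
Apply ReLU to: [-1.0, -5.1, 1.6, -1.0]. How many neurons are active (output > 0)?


ReLU(x) = max(0, x) for each element:
ReLU(-1.0) = 0
ReLU(-5.1) = 0
ReLU(1.6) = 1.6
ReLU(-1.0) = 0
Active neurons (>0): 1

1


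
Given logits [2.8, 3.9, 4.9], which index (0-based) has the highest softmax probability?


Softmax is a monotonic transformation, so it preserves the argmax.
We need to find the index of the maximum logit.
Index 0: 2.8
Index 1: 3.9
Index 2: 4.9
Maximum logit = 4.9 at index 2

2


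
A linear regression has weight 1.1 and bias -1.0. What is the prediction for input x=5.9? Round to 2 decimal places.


y = 1.1 * 5.9 + (-1.0)
= 6.49 + (-1.0)
= 5.49

5.49


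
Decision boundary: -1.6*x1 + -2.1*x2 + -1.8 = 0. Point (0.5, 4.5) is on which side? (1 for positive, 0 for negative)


Compute -1.6 * 0.5 + -2.1 * 4.5 + -1.8
= -0.8 + -9.45 + -1.8
= -12.05
Since -12.05 < 0, the point is on the negative side.

0


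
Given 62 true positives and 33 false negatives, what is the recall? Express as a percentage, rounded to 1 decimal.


Recall = TP / (TP + FN) * 100
= 62 / (62 + 33)
= 62 / 95
= 0.6526
= 65.3%

65.3


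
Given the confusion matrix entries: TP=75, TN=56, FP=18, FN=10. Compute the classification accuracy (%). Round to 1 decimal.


Accuracy = (TP + TN) / (TP + TN + FP + FN) * 100
= (75 + 56) / (75 + 56 + 18 + 10)
= 131 / 159
= 0.8239
= 82.4%

82.4


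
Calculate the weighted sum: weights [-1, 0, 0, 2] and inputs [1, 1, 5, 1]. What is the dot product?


Element-wise products:
-1 * 1 = -1
0 * 1 = 0
0 * 5 = 0
2 * 1 = 2
Sum = -1 + 0 + 0 + 2
= 1

1


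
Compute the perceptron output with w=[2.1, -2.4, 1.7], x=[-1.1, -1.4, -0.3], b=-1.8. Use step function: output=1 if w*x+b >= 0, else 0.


z = w . x + b
= 2.1*-1.1 + -2.4*-1.4 + 1.7*-0.3 + -1.8
= -2.31 + 3.36 + -0.51 + -1.8
= 0.54 + -1.8
= -1.26
Since z = -1.26 < 0, output = 0

0


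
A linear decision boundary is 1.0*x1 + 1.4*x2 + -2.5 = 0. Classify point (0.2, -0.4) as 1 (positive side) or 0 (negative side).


Compute 1.0 * 0.2 + 1.4 * -0.4 + -2.5
= 0.2 + -0.56 + -2.5
= -2.86
Since -2.86 < 0, the point is on the negative side.

0


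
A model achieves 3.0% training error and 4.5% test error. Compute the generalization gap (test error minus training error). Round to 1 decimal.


Generalization gap = test_error - train_error
= 4.5 - 3.0
= 1.5%
A small gap suggests good generalization.

1.5


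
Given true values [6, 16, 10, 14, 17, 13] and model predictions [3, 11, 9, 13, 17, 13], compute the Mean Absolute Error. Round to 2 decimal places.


Absolute errors: [3, 5, 1, 1, 0, 0]
Sum of absolute errors = 10
MAE = 10 / 6 = 1.67

1.67


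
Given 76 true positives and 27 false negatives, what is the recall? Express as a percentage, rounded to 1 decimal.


Recall = TP / (TP + FN) * 100
= 76 / (76 + 27)
= 76 / 103
= 0.7379
= 73.8%

73.8


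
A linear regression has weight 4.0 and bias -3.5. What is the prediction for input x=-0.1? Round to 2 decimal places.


y = 4.0 * -0.1 + (-3.5)
= -0.4 + (-3.5)
= -3.90

-3.90


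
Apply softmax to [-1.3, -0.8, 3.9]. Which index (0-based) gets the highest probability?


Softmax is a monotonic transformation, so it preserves the argmax.
We need to find the index of the maximum logit.
Index 0: -1.3
Index 1: -0.8
Index 2: 3.9
Maximum logit = 3.9 at index 2

2


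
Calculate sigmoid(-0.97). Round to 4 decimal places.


sigmoid(z) = 1 / (1 + exp(-z))
exp(-(-0.97)) = exp(0.97) = 2.6379
1 + 2.6379 = 3.6379
1 / 3.6379 = 0.2749

0.2749


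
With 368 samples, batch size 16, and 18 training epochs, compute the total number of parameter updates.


Iterations per epoch = 368 / 16 = 23
Total updates = iterations_per_epoch * epochs
= 23 * 18
= 414

414


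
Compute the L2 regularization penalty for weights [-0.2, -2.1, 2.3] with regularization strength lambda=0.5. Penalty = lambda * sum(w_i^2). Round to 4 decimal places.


Squaring each weight:
(-0.2)^2 = 0.04
(-2.1)^2 = 4.41
2.3^2 = 5.29
Sum of squares = 9.74
Penalty = 0.5 * 9.74 = 4.8700

4.8700


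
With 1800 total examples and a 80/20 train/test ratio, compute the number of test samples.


Train samples = 1800 * 80% = 1440
Test samples = 1800 - 1440
= 360

360


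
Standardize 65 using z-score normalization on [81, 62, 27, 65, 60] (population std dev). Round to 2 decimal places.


Mean = (81 + 62 + 27 + 65 + 60) / 5 = 59.0
Variance = sum((x_i - mean)^2) / n = 310.8
Std = sqrt(310.8) = 17.6295
Z = (x - mean) / std
= (65 - 59.0) / 17.6295
= 6.0 / 17.6295
= 0.34

0.34


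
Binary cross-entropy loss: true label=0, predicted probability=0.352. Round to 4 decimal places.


For y=0: Loss = -log(1-p)
= -log(1 - 0.352)
= -log(0.648)
= -(-0.4339)
= 0.4339

0.4339


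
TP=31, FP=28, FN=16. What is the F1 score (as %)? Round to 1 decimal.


Precision = TP / (TP + FP) = 31 / 59 = 0.5254
Recall = TP / (TP + FN) = 31 / 47 = 0.6596
F1 = 2 * P * R / (P + R)
= 2 * 0.5254 * 0.6596 / (0.5254 + 0.6596)
= 0.6931 / 1.185
= 0.5849
As percentage: 58.5%

58.5


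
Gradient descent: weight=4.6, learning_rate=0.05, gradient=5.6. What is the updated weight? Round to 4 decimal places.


w_new = w_old - lr * gradient
= 4.6 - 0.05 * 5.6
= 4.6 - (0.28)
= 4.3200

4.3200


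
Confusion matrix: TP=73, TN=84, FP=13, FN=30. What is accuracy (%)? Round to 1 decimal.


Accuracy = (TP + TN) / (TP + TN + FP + FN) * 100
= (73 + 84) / (73 + 84 + 13 + 30)
= 157 / 200
= 0.785
= 78.5%

78.5


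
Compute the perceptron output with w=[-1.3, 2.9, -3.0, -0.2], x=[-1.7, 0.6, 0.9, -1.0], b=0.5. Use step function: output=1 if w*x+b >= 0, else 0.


z = w . x + b
= -1.3*-1.7 + 2.9*0.6 + -3.0*0.9 + -0.2*-1.0 + 0.5
= 2.21 + 1.74 + -2.7 + 0.2 + 0.5
= 1.45 + 0.5
= 1.95
Since z = 1.95 >= 0, output = 1

1


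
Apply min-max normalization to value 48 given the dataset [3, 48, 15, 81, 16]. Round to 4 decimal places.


Min = 3, Max = 81
Range = 81 - 3 = 78
Scaled = (x - min) / (max - min)
= (48 - 3) / 78
= 45 / 78
= 0.5769

0.5769


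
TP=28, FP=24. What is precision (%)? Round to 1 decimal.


Precision = TP / (TP + FP) * 100
= 28 / (28 + 24)
= 28 / 52
= 0.5385
= 53.8%

53.8


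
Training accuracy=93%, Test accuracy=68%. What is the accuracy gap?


Gap = train_accuracy - test_accuracy
= 93 - 68
= 25%
This large gap strongly indicates overfitting.

25


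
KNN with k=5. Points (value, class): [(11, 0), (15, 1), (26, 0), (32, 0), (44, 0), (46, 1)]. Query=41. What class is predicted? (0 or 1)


Distances from query 41:
Point 44 (class 0): distance = 3
Point 46 (class 1): distance = 5
Point 32 (class 0): distance = 9
Point 26 (class 0): distance = 15
Point 15 (class 1): distance = 26
K=5 nearest neighbors: classes = [0, 1, 0, 0, 1]
Votes for class 1: 2 / 5
Majority vote => class 0

0


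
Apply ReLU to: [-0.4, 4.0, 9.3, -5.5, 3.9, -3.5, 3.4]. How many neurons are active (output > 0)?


ReLU(x) = max(0, x) for each element:
ReLU(-0.4) = 0
ReLU(4.0) = 4.0
ReLU(9.3) = 9.3
ReLU(-5.5) = 0
ReLU(3.9) = 3.9
ReLU(-3.5) = 0
ReLU(3.4) = 3.4
Active neurons (>0): 4

4


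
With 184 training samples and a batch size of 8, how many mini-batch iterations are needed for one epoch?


Iterations per epoch = dataset_size / batch_size
= 184 / 8
= 23

23


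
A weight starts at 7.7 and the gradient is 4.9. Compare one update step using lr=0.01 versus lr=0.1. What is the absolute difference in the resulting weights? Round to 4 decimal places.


With lr=0.01: w_new = 7.7 - 0.01 * 4.9 = 7.651
With lr=0.1: w_new = 7.7 - 0.1 * 4.9 = 7.21
Absolute difference = |7.651 - 7.21|
= 0.4410

0.4410


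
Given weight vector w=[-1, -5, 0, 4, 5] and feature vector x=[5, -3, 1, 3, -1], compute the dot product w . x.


Element-wise products:
-1 * 5 = -5
-5 * -3 = 15
0 * 1 = 0
4 * 3 = 12
5 * -1 = -5
Sum = -5 + 15 + 0 + 12 + -5
= 17

17


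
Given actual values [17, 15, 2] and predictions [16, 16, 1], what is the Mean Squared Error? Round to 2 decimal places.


Differences: [1, -1, 1]
Squared errors: [1, 1, 1]
Sum of squared errors = 3
MSE = 3 / 3 = 1.00

1.00


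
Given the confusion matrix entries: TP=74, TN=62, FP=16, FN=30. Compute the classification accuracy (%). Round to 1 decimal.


Accuracy = (TP + TN) / (TP + TN + FP + FN) * 100
= (74 + 62) / (74 + 62 + 16 + 30)
= 136 / 182
= 0.7473
= 74.7%

74.7


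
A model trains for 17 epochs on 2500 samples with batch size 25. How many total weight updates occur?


Iterations per epoch = 2500 / 25 = 100
Total updates = iterations_per_epoch * epochs
= 100 * 17
= 1700

1700


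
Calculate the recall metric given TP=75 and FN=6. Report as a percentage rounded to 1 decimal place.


Recall = TP / (TP + FN) * 100
= 75 / (75 + 6)
= 75 / 81
= 0.9259
= 92.6%

92.6


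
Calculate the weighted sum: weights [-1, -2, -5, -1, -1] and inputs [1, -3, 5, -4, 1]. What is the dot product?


Element-wise products:
-1 * 1 = -1
-2 * -3 = 6
-5 * 5 = -25
-1 * -4 = 4
-1 * 1 = -1
Sum = -1 + 6 + -25 + 4 + -1
= -17

-17
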